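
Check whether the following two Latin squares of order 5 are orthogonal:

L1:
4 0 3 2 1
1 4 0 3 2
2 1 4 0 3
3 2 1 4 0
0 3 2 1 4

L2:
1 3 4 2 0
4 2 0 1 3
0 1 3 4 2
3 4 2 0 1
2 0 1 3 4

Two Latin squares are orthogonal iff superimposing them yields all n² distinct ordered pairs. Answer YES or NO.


Form the n² = 25 superimposed pairs (L1[i][j], L2[i][j]), row by row (rows and columns indexed from 0):
row 0: (4,1) (0,3) (3,4) (2,2) (1,0)
row 1: (1,4) (4,2) (0,0) (3,1) (2,3)
row 2: (2,0) (1,1) (4,3) (0,4) (3,2)
row 3: (3,3) (2,4) (1,2) (4,0) (0,1)
row 4: (0,2) (3,0) (2,1) (1,3) (4,4)
Orthogonality requires all 25 pairs distinct.
Check by first coordinate: for each symbol s of L1, list the L2 entries in the n cells where L1 = s; they must all differ.
  L1 = 0: L2 entries (in reading order) 3, 0, 4, 1, 2 — all 5 distinct ✓
  L1 = 1: L2 entries (in reading order) 0, 4, 1, 2, 3 — all 5 distinct ✓
  L1 = 2: L2 entries (in reading order) 2, 3, 0, 4, 1 — all 5 distinct ✓
  L1 = 3: L2 entries (in reading order) 4, 1, 2, 3, 0 — all 5 distinct ✓
  L1 = 4: L2 entries (in reading order) 1, 2, 3, 0, 4 — all 5 distinct ✓
Every symbol of L1 meets every symbol of L2 exactly once, so all 25 pairs are distinct (25 of 25).
Conclusion: YES.

YES


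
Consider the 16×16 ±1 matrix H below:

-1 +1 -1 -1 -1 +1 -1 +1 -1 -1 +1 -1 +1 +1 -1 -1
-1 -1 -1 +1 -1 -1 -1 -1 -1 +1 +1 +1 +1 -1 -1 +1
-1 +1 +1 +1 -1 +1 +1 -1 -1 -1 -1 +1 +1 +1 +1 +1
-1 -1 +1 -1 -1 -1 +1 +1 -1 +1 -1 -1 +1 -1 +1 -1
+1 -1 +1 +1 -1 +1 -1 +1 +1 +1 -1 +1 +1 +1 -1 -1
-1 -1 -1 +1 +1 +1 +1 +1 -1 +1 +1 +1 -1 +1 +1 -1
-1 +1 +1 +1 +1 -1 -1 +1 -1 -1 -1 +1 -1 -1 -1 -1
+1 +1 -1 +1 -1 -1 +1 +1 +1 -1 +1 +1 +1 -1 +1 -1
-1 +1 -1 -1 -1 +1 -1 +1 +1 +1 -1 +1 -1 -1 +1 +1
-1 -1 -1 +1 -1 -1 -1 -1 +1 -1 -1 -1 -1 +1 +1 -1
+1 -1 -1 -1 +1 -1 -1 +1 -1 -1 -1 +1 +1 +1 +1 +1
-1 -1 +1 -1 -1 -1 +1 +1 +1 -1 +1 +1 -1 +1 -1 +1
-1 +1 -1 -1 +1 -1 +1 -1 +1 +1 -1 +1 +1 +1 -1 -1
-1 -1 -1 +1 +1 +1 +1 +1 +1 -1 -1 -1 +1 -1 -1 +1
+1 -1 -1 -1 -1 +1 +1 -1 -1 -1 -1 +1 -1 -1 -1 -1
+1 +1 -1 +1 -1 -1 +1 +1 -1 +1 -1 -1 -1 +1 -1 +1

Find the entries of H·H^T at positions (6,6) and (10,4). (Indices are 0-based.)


Row 4 of H: [1, -1, 1, 1, -1, 1, -1, 1, 1, 1, -1, 1, 1, 1, -1, -1].
Row 6 of H: [-1, 1, 1, 1, 1, -1, -1, 1, -1, -1, -1, 1, -1, -1, -1, -1].
Row 10 of H: [1, -1, -1, -1, 1, -1, -1, 1, -1, -1, -1, 1, 1, 1, 1, 1].
(H·H^T)[6][6] = Σ_j H[6][j]·H[6][j] = (-1)² + (1)² + (1)² + (1)² + (1)² + (-1)² + (-1)² + (1)² + (-1)² + (-1)² + (-1)² + (1)² + (-1)² + (-1)² + (-1)² + (-1)² = 1 + 1 + 1 + 1 + 1 + 1 + 1 + 1 + 1 + 1 + 1 + 1 + 1 + 1 + 1 + 1 = 16.
(H·H^T)[10][4] = Σ_j H[10][j]·H[4][j] = (1)·(1) + (-1)·(-1) + (-1)·(1) + (-1)·(1) + (1)·(-1) + (-1)·(1) + (-1)·(-1) + (1)·(1) + (-1)·(1) + (-1)·(1) + (-1)·(-1) + (1)·(1) + (1)·(1) + (1)·(1) + (1)·(-1) + (1)·(-1) = 1 + 1 + -1 + -1 + -1 + -1 + 1 + 1 + -1 + -1 + 1 + 1 + 1 + 1 + -1 + -1 = 0.
So rows 10 and 4 are orthogonal; the diagonal entry equals n = 16.

(6,6) entry = 16; (10,4) entry = 0.


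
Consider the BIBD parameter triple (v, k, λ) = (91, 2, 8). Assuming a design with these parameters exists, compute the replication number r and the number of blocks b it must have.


Any 2-(v, k, λ) BIBD satisfies two necessary conditions:
  (i)  Each point sits in r blocks, and counting incidences through any fixed point gives r(k − 1) = λ(v − 1), so r = λ(v − 1)/(k − 1).
  (ii) Total incidences bk = vr, so b = vr/k.
Step 1: r = λ(v − 1)/(k − 1) = 8·(91 − 1)/(2 − 1) = 8·90/1 = 720/1 = 720.
Step 2: b = vr/k = 91·720/2 = 65520/2 = 32760.
Check integrality: r = 720 ∈ Z ✓, b = 32760 ∈ Z ✓.
(These identities are necessary conditions: they determine r and b for any design with these parameters, but do not by themselves prove that one exists.)

r = 720, b = 32760.


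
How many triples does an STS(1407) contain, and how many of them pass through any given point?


An STS(v) is a 2-(v, 3, 1) BIBD: block size k = 3, λ = 1.
Replication: r(k − 1) = λ(v − 1) ⇒ r·2 = 1407 − 1 = 1406 ⇒ r = 703.
Block count: b = v(v − 1)/6 = 1407·1406/6 = 1978242/6 = 329707.
(Check via bk = vr: 329707·3 = 989121 = 1407·703 = 989121 ✓.)

r = 703, b = 329707.


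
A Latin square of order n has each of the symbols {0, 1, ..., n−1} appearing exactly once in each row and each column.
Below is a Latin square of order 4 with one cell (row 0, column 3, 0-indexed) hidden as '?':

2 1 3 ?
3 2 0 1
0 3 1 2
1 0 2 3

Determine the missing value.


Row 0 contains symbols [1, 2, 3] — missing [0].
Column 3 contains symbols [1, 2, 3] — missing [0].
The missing symbol must appear in both missing sets; intersection = [0].
Therefore the hidden value is 0.

Missing value = 0.


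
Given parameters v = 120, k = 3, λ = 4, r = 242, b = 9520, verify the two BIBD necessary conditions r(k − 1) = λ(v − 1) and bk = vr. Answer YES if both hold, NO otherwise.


Condition (i): r(k − 1) = 242·2 = 484; λ(v − 1) = 4·119 = 476. Match? NO.
Condition (ii): bk = 9520·3 = 28560; vr = 120·242 = 29040. Match? NO.
Both conditions hold? NO.

NO


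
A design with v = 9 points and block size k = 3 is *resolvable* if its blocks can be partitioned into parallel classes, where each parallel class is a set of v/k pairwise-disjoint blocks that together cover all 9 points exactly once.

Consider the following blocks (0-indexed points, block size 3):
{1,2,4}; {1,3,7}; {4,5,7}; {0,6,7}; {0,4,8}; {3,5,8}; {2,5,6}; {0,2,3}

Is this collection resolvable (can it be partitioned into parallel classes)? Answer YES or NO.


v = 9, block size k = 3, number of blocks = 8.
For resolvability, blocks must partition into parallel classes of size v/k = 3.
Total blocks must therefore be a multiple of 3: 8 = 3·2 + 2 ⇒ not divisible ✗.
Resolvable? NO.

NO


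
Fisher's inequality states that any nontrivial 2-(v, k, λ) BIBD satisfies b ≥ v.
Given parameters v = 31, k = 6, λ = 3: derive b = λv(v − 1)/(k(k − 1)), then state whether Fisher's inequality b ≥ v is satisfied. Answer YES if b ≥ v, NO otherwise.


r = λ(v − 1)/(k − 1) = 3·30/5 = 18.
b = vr/k = 31·18/6 = 93.
Fisher's inequality: b ≥ v ⇔ 93 ≥ 31? YES.

YES


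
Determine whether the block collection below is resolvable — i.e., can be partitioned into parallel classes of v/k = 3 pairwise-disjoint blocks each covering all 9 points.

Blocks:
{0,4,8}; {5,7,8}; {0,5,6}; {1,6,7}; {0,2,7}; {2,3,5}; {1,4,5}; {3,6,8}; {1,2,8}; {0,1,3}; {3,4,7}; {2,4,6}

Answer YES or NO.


v = 9, block size k = 3, number of blocks = 12.
For resolvability, blocks must partition into parallel classes of size v/k = 3.
Total blocks must therefore be a multiple of 3: 12 = 3·4 + 0 ⇒ divisible ✓.
Greedy packing gives 4 candidate class(es). Each should be a full parallel class (size 3, covers all 9 points).
  Class 1 (3 blocks): {0,4,8}; {1,6,7}; {2,3,5}. Points covered: [0, 1, 2, 3, 4, 5, 6, 7, 8].
  Class 2 (3 blocks): {5,7,8}; {0,1,3}; {2,4,6}. Points covered: [0, 1, 2, 3, 4, 5, 6, 7, 8].
  Class 3 (3 blocks): {0,5,6}; {1,2,8}; {3,4,7}. Points covered: [0, 1, 2, 3, 4, 5, 6, 7, 8].
  Class 4 (3 blocks): {0,2,7}; {1,4,5}; {3,6,8}. Points covered: [0, 1, 2, 3, 4, 5, 6, 7, 8].
All classes full (size 3)? YES. All classes cover every point? YES.
Resolvable? YES.

YES


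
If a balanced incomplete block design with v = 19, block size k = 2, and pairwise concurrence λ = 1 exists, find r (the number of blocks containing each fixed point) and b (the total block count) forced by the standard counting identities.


Any 2-(v, k, λ) BIBD satisfies two necessary conditions:
  (i)  Each point sits in r blocks, and counting incidences through any fixed point gives r(k − 1) = λ(v − 1), so r = λ(v − 1)/(k − 1).
  (ii) Total incidences bk = vr, so b = vr/k.
Step 1: r = λ(v − 1)/(k − 1) = 1·(19 − 1)/(2 − 1) = 1·18/1 = 18/1 = 18.
Step 2: b = vr/k = 19·18/2 = 342/2 = 171.
Check integrality: r = 18 ∈ Z ✓, b = 171 ∈ Z ✓.
(These identities are necessary conditions: they determine r and b for any design with these parameters, but do not by themselves prove that one exists.)

r = 18, b = 171.


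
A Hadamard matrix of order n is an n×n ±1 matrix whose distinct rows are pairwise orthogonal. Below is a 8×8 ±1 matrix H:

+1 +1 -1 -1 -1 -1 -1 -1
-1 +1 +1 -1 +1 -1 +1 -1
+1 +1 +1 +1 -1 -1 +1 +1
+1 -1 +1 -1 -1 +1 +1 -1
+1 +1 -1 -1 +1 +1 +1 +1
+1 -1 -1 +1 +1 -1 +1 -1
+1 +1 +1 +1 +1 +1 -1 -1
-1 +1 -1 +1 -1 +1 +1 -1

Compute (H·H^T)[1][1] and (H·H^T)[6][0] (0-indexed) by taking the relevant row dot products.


Row 0 of H: [1, 1, -1, -1, -1, -1, -1, -1].
Row 1 of H: [-1, 1, 1, -1, 1, -1, 1, -1].
Row 6 of H: [1, 1, 1, 1, 1, 1, -1, -1].
(H·H^T)[1][1] = Σ_j H[1][j]·H[1][j] = (-1)² + (1)² + (1)² + (-1)² + (1)² + (-1)² + (1)² + (-1)² = 1 + 1 + 1 + 1 + 1 + 1 + 1 + 1 = 8.
(H·H^T)[6][0] = Σ_j H[6][j]·H[0][j] = (1)·(1) + (1)·(1) + (1)·(-1) + (1)·(-1) + (1)·(-1) + (1)·(-1) + (-1)·(-1) + (-1)·(-1) = 1 + 1 + -1 + -1 + -1 + -1 + 1 + 1 = 0.
So rows 6 and 0 are orthogonal; the diagonal entry equals n = 8.

(1,1) entry = 8; (6,0) entry = 0.


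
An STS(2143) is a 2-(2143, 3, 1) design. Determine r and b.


An STS(v) is a 2-(v, 3, 1) BIBD: block size k = 3, λ = 1.
Replication: r(k − 1) = λ(v − 1) ⇒ r·2 = 2143 − 1 = 2142 ⇒ r = 1071.
Block count: bk = vr ⇒ b·3 = 2143·1071 = 2295153 ⇒ b = 765051.
(Check via b = v(v − 1)/6 = 2143·2142/6 = 4590306/6 = 765051.)

r = 1071, b = 765051.


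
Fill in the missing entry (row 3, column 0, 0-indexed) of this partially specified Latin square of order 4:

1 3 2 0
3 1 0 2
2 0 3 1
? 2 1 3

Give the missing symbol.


Row 3 contains symbols [1, 2, 3] — missing [0].
Column 0 contains symbols [1, 2, 3] — missing [0].
The missing symbol must appear in both missing sets; intersection = [0].
Therefore the hidden value is 0.

Missing value = 0.


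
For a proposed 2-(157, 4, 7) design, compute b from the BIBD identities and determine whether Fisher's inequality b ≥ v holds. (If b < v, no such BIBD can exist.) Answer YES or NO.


r = λ(v − 1)/(k − 1) = 7·156/3 = 364.
b = vr/k = 157·364/4 = 14287.
Fisher's inequality: b ≥ v ⇔ 14287 ≥ 157? YES.

YES


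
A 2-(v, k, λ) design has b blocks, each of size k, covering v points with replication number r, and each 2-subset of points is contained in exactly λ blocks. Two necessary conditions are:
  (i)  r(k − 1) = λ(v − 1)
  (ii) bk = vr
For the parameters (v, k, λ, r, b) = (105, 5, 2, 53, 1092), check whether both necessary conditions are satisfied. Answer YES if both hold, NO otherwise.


Condition (i): r(k − 1) = 53·4 = 212; λ(v − 1) = 2·104 = 208. Match? NO.
Condition (ii): bk = 1092·5 = 5460; vr = 105·53 = 5565. Match? NO.
Both conditions hold? NO.

NO


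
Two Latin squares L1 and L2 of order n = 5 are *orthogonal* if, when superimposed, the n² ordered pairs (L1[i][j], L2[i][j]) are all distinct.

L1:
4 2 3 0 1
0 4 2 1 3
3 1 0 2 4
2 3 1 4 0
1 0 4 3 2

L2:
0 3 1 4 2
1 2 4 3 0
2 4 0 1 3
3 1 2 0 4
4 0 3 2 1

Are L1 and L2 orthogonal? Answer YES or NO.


Form the n² = 25 superimposed pairs (L1[i][j], L2[i][j]), row by row (rows and columns indexed from 0):
row 0: (4,0) (2,3) (3,1) (0,4) (1,2)
row 1: (0,1) (4,2) (2,4) (1,3) (3,0)
row 2: (3,2) (1,4) (0,0) (2,1) (4,3)
row 3: (2,3) (3,1) (1,2) (4,0) (0,4)
row 4: (1,4) (0,0) (4,3) (3,2) (2,1)
Orthogonality requires all 25 pairs distinct.
But the pair (2,3) repeats: cell (0,1) has L1 = 2, L2 = 3, and cell (3,0) has L1 = 2, L2 = 3.
A repeated pair means some other pair never occurs (only 15 distinct pairs out of 25), so the squares are not orthogonal.
Conclusion: NO.

NO


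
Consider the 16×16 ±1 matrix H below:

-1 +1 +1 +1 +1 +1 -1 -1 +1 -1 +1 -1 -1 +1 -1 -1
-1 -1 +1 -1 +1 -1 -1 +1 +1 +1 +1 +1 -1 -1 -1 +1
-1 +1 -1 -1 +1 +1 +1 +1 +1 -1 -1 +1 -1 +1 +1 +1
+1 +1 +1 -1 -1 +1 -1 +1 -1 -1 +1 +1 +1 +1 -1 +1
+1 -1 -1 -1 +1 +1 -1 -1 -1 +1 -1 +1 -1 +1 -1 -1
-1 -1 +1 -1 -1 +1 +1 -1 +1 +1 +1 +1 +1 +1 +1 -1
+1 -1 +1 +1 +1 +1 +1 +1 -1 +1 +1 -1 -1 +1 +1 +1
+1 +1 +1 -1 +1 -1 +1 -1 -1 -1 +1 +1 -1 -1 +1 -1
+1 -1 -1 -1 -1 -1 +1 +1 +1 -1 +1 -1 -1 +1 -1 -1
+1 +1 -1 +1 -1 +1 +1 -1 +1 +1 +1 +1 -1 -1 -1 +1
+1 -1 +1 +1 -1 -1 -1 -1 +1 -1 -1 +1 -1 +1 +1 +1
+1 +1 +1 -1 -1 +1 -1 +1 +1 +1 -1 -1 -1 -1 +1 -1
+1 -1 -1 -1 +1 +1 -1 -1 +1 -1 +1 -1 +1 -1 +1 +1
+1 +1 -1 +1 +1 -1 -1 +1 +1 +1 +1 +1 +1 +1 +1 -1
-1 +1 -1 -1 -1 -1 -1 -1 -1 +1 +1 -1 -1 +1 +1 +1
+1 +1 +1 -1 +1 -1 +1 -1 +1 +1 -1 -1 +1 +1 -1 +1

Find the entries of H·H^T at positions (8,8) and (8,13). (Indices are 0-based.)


Row 8 of H: [1, -1, -1, -1, -1, -1, 1, 1, 1, -1, 1, -1, -1, 1, -1, -1].
Row 13 of H: [1, 1, -1, 1, 1, -1, -1, 1, 1, 1, 1, 1, 1, 1, 1, -1].
(H·H^T)[8][8] = Σ_j H[8][j]·H[8][j] = (1)² + (-1)² + (-1)² + (-1)² + (-1)² + (-1)² + (1)² + (1)² + (1)² + (-1)² + (1)² + (-1)² + (-1)² + (1)² + (-1)² + (-1)² = 1 + 1 + 1 + 1 + 1 + 1 + 1 + 1 + 1 + 1 + 1 + 1 + 1 + 1 + 1 + 1 = 16.
(H·H^T)[8][13] = Σ_j H[8][j]·H[13][j] = (1)·(1) + (-1)·(1) + (-1)·(-1) + (-1)·(1) + (-1)·(1) + (-1)·(-1) + (1)·(-1) + (1)·(1) + (1)·(1) + (-1)·(1) + (1)·(1) + (-1)·(1) + (-1)·(1) + (1)·(1) + (-1)·(1) + (-1)·(-1) = 1 + -1 + 1 + -1 + -1 + 1 + -1 + 1 + 1 + -1 + 1 + -1 + -1 + 1 + -1 + 1 = 0.
So rows 8 and 13 are orthogonal; the diagonal entry equals n = 16.

(8,8) entry = 16; (8,13) entry = 0.


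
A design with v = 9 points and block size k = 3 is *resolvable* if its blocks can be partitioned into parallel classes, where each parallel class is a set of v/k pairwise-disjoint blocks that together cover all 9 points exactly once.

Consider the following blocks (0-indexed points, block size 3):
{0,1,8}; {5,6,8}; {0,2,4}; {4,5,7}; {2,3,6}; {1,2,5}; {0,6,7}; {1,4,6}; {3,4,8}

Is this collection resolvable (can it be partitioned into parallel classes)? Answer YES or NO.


v = 9, block size k = 3, number of blocks = 9.
For resolvability, blocks must partition into parallel classes of size v/k = 3.
Total blocks must therefore be a multiple of 3: 9 = 3·3 + 0 ⇒ divisible ✓.
Consider block {5,6,8}. The only other block(s) in the collection disjoint from it are {0,2,4} — just 1 block(s). Any parallel class containing {5,6,8} would need 2 other blocks each disjoint from it, so no parallel class of size 3 can contain {5,6,8}.
Since every block must belong to some parallel class in a resolution, the collection cannot be partitioned into parallel classes.
Resolvable? NO.

NO


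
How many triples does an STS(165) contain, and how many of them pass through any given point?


An STS(v) is a 2-(v, 3, 1) BIBD: block size k = 3, λ = 1.
Replication: r(k − 1) = λ(v − 1) ⇒ r·2 = 165 − 1 = 164 ⇒ r = 82.
Block count: b = v(v − 1)/6 = 165·164/6 = 27060/6 = 4510.

r = 82, b = 4510.


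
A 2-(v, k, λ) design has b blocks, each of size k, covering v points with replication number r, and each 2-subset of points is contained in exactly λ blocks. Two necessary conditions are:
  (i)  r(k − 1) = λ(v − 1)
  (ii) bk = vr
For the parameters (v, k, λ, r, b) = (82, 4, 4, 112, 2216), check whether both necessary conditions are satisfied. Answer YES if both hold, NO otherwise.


Condition (i): r(k − 1) = 112·3 = 336; λ(v − 1) = 4·81 = 324. Match? NO.
Condition (ii): bk = 2216·4 = 8864; vr = 82·112 = 9184. Match? NO.
Both conditions hold? NO.

NO


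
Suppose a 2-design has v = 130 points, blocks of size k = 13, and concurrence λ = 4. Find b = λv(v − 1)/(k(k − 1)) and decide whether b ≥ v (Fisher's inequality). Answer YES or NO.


r = λ(v − 1)/(k − 1) = 4·129/12 = 43.
b = vr/k = 130·43/13 = 430.
Fisher's inequality: b ≥ v ⇔ 430 ≥ 130? YES.

YES


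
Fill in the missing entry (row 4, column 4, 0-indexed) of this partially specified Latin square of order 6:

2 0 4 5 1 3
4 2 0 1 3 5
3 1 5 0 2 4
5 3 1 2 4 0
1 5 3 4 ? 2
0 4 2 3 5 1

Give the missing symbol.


Row 4 contains symbols [1, 2, 3, 4, 5] — missing [0].
Column 4 contains symbols [1, 2, 3, 4, 5] — missing [0].
The missing symbol must appear in both missing sets; intersection = [0].
Therefore the hidden value is 0.

Missing value = 0.


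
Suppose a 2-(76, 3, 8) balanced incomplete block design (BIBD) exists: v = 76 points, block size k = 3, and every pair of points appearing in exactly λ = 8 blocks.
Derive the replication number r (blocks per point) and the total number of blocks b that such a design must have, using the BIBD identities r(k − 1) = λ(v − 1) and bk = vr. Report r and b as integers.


Any 2-(v, k, λ) BIBD satisfies two necessary conditions:
  (i)  Each point sits in r blocks, and counting incidences through any fixed point gives r(k − 1) = λ(v − 1), so r = λ(v − 1)/(k − 1).
  (ii) Total incidences bk = vr, so b = vr/k.
Step 1: r = λ(v − 1)/(k − 1) = 8·(76 − 1)/(3 − 1) = 8·75/2 = 600/2 = 300.
Step 2: b = vr/k = 76·300/3 = 22800/3 = 7600.
Check integrality: r = 300 ∈ Z ✓, b = 7600 ∈ Z ✓.
(These identities are necessary conditions: they determine r and b for any design with these parameters, but do not by themselves prove that one exists.)

r = 300, b = 7600.


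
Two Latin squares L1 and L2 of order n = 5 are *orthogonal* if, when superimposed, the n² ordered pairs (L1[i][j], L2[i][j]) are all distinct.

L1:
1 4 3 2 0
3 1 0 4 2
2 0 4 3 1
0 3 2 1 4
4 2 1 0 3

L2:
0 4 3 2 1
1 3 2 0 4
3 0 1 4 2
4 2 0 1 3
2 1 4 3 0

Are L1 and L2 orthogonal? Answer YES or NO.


Form the n² = 25 superimposed pairs (L1[i][j], L2[i][j]), row by row (rows and columns indexed from 0):
row 0: (1,0) (4,4) (3,3) (2,2) (0,1)
row 1: (3,1) (1,3) (0,2) (4,0) (2,4)
row 2: (2,3) (0,0) (4,1) (3,4) (1,2)
row 3: (0,4) (3,2) (2,0) (1,1) (4,3)
row 4: (4,2) (2,1) (1,4) (0,3) (3,0)
Orthogonality requires all 25 pairs distinct.
Check by first coordinate: for each symbol s of L1, list the L2 entries in the n cells where L1 = s; they must all differ.
  L1 = 0: L2 entries (in reading order) 1, 2, 0, 4, 3 — all 5 distinct ✓
  L1 = 1: L2 entries (in reading order) 0, 3, 2, 1, 4 — all 5 distinct ✓
  L1 = 2: L2 entries (in reading order) 2, 4, 3, 0, 1 — all 5 distinct ✓
  L1 = 3: L2 entries (in reading order) 3, 1, 4, 2, 0 — all 5 distinct ✓
  L1 = 4: L2 entries (in reading order) 4, 0, 1, 3, 2 — all 5 distinct ✓
Every symbol of L1 meets every symbol of L2 exactly once, so all 25 pairs are distinct (25 of 25).
Conclusion: YES.

YES


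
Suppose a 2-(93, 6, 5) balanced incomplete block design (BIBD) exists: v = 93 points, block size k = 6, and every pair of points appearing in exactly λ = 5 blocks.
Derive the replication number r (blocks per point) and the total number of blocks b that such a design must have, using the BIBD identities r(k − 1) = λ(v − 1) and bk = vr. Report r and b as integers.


Any 2-(v, k, λ) BIBD satisfies two necessary conditions:
  (i)  Each point sits in r blocks, and counting incidences through any fixed point gives r(k − 1) = λ(v − 1), so r = λ(v − 1)/(k − 1).
  (ii) Total incidences bk = vr, so b = vr/k.
Step 1: r = λ(v − 1)/(k − 1) = 5·(93 − 1)/(6 − 1) = 5·92/5 = 460/5 = 92.
Step 2: b = vr/k = 93·92/6 = 8556/6 = 1426.
Check integrality: r = 92 ∈ Z ✓, b = 1426 ∈ Z ✓.
(These identities are necessary conditions: they determine r and b for any design with these parameters, but do not by themselves prove that one exists.)

r = 92, b = 1426.


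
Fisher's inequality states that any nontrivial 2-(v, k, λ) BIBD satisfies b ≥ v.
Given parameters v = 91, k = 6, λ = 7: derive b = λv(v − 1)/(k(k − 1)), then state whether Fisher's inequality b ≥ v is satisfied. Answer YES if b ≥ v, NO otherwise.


r = λ(v − 1)/(k − 1) = 7·90/5 = 126.
b = vr/k = 91·126/6 = 1911.
Fisher's inequality: b ≥ v ⇔ 1911 ≥ 91? YES.

YES


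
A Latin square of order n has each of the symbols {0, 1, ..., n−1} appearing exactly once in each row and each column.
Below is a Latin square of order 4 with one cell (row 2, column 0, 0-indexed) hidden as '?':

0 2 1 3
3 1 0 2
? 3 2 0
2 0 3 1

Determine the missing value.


Row 2 contains symbols [0, 2, 3] — missing [1].
Column 0 contains symbols [0, 2, 3] — missing [1].
The missing symbol must appear in both missing sets; intersection = [1].
Therefore the hidden value is 1.

Missing value = 1.


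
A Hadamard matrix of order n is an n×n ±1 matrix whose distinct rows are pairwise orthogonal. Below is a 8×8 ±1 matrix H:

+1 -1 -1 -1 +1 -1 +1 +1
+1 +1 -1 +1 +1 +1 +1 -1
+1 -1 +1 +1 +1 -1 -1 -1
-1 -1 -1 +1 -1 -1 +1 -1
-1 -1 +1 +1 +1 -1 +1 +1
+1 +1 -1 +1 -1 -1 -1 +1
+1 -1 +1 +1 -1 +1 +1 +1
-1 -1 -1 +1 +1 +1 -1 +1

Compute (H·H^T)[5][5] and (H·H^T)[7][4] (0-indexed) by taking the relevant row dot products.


Row 4 of H: [-1, -1, 1, 1, 1, -1, 1, 1].
Row 5 of H: [1, 1, -1, 1, -1, -1, -1, 1].
Row 7 of H: [-1, -1, -1, 1, 1, 1, -1, 1].
(H·H^T)[5][5] = Σ_j H[5][j]·H[5][j] = (1)² + (1)² + (-1)² + (1)² + (-1)² + (-1)² + (-1)² + (1)² = 1 + 1 + 1 + 1 + 1 + 1 + 1 + 1 = 8.
(H·H^T)[7][4] = Σ_j H[7][j]·H[4][j] = (-1)·(-1) + (-1)·(-1) + (-1)·(1) + (1)·(1) + (1)·(1) + (1)·(-1) + (-1)·(1) + (1)·(1) = 1 + 1 + -1 + 1 + 1 + -1 + -1 + 1 = 2.
Rows 7 and 4 are not orthogonal (dot product = 2 ≠ 0), so H is not a Hadamard matrix.

(5,5) entry = 8; (7,4) entry = 2.


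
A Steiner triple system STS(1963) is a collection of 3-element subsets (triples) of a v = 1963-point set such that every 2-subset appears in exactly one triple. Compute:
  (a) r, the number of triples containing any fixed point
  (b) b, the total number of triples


An STS(v) is a 2-(v, 3, 1) BIBD: block size k = 3, λ = 1.
Replication: r(k − 1) = λ(v − 1) ⇒ r·2 = 1963 − 1 = 1962 ⇒ r = 981.
Block count: b = v(v − 1)/6 = 1963·1962/6 = 3851406/6 = 641901.
(Check via bk = vr: 641901·3 = 1925703 = 1963·981 = 1925703 ✓.)

r = 981, b = 641901.


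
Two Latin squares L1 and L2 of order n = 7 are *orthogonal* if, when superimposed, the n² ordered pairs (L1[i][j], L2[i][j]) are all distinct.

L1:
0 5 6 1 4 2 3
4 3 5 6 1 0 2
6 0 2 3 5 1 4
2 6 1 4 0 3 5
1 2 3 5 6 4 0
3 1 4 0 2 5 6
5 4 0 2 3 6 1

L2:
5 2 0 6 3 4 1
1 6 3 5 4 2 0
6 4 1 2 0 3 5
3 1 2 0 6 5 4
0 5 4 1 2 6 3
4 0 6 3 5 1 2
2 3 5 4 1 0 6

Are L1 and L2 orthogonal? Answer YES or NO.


Form the n² = 49 superimposed pairs (L1[i][j], L2[i][j]), row by row (rows and columns indexed from 0):
row 0: (0,5) (5,2) (6,0) (1,6) (4,3) (2,4) (3,1)
row 1: (4,1) (3,6) (5,3) (6,5) (1,4) (0,2) (2,0)
row 2: (6,6) (0,4) (2,1) (3,2) (5,0) (1,3) (4,5)
row 3: (2,3) (6,1) (1,2) (4,0) (0,6) (3,5) (5,4)
row 4: (1,0) (2,5) (3,4) (5,1) (6,2) (4,6) (0,3)
row 5: (3,4) (1,0) (4,6) (0,3) (2,5) (5,1) (6,2)
row 6: (5,2) (4,3) (0,5) (2,4) (3,1) (6,0) (1,6)
Orthogonality requires all 49 pairs distinct.
But the pair (3,4) repeats: cell (4,2) has L1 = 3, L2 = 4, and cell (5,0) has L1 = 3, L2 = 4.
A repeated pair means some other pair never occurs (only 35 distinct pairs out of 49), so the squares are not orthogonal.
Conclusion: NO.

NO


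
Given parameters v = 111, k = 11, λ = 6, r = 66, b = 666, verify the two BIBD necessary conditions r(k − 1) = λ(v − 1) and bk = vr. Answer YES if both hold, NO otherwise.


Condition (i): r(k − 1) = 66·10 = 660; λ(v − 1) = 6·110 = 660. Match? YES.
Condition (ii): bk = 666·11 = 7326; vr = 111·66 = 7326. Match? YES.
Both conditions hold? YES.

YES


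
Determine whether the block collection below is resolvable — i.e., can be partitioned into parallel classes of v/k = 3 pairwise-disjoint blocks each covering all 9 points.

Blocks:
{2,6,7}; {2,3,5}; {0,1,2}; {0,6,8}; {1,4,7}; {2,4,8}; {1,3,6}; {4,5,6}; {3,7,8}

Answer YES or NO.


v = 9, block size k = 3, number of blocks = 9.
For resolvability, blocks must partition into parallel classes of size v/k = 3.
Total blocks must therefore be a multiple of 3: 9 = 3·3 + 0 ⇒ divisible ✓.
Consider block {2,6,7}. It intersects every other block in the collection, so no parallel class of size 3 can contain it.
Since every block must belong to some parallel class in a resolution, the collection cannot be partitioned into parallel classes.
Resolvable? NO.

NO


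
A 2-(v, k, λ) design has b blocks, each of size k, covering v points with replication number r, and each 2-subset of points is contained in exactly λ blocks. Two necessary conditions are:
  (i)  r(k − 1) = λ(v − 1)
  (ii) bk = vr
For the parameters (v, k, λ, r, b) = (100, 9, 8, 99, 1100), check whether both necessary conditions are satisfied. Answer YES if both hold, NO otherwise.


Condition (i): r(k − 1) = 99·8 = 792; λ(v − 1) = 8·99 = 792. Match? YES.
Condition (ii): bk = 1100·9 = 9900; vr = 100·99 = 9900. Match? YES.
Both conditions hold? YES.

YES


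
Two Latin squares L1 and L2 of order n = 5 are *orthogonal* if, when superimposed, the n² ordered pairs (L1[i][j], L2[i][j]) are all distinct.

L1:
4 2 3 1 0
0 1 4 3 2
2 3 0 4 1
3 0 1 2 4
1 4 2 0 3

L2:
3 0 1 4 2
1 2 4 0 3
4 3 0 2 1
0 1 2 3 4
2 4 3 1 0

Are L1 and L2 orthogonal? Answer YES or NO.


Form the n² = 25 superimposed pairs (L1[i][j], L2[i][j]), row by row (rows and columns indexed from 0):
row 0: (4,3) (2,0) (3,1) (1,4) (0,2)
row 1: (0,1) (1,2) (4,4) (3,0) (2,3)
row 2: (2,4) (3,3) (0,0) (4,2) (1,1)
row 3: (3,0) (0,1) (1,2) (2,3) (4,4)
row 4: (1,2) (4,4) (2,3) (0,1) (3,0)
Orthogonality requires all 25 pairs distinct.
But the pair (3,0) repeats: cell (1,3) has L1 = 3, L2 = 0, and cell (3,0) has L1 = 3, L2 = 0.
A repeated pair means some other pair never occurs (only 15 distinct pairs out of 25), so the squares are not orthogonal.
Conclusion: NO.

NO


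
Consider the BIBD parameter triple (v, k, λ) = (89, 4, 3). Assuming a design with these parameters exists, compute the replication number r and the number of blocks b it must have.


Any 2-(v, k, λ) BIBD satisfies two necessary conditions:
  (i)  Each point sits in r blocks, and counting incidences through any fixed point gives r(k − 1) = λ(v − 1), so r = λ(v − 1)/(k − 1).
  (ii) Total incidences bk = vr, so b = vr/k.
Step 1: r = λ(v − 1)/(k − 1) = 3·(89 − 1)/(4 − 1) = 3·88/3 = 264/3 = 88.
Step 2: b = vr/k = 89·88/4 = 7832/4 = 1958.
Check integrality: r = 88 ∈ Z ✓, b = 1958 ∈ Z ✓.
(These identities are necessary conditions: they determine r and b for any design with these parameters, but do not by themselves prove that one exists.)

r = 88, b = 1958.


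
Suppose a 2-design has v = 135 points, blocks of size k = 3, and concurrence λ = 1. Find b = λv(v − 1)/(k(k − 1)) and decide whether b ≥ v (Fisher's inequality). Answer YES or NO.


b = λv(v − 1)/(k(k − 1)) = 1·135·134/(3·2) = 18090/6 = 3015.
Compare with v = 135: b ≥ v, so Fisher's inequality holds.

YES


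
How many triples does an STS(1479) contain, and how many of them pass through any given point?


An STS(v) is a 2-(v, 3, 1) BIBD: block size k = 3, λ = 1.
Replication: r(k − 1) = λ(v − 1) ⇒ r·2 = 1479 − 1 = 1478 ⇒ r = 739.
Block count: b = v(v − 1)/6 = 1479·1478/6 = 2185962/6 = 364327.
(Check via bk = vr: 364327·3 = 1092981 = 1479·739 = 1092981 ✓.)

r = 739, b = 364327.


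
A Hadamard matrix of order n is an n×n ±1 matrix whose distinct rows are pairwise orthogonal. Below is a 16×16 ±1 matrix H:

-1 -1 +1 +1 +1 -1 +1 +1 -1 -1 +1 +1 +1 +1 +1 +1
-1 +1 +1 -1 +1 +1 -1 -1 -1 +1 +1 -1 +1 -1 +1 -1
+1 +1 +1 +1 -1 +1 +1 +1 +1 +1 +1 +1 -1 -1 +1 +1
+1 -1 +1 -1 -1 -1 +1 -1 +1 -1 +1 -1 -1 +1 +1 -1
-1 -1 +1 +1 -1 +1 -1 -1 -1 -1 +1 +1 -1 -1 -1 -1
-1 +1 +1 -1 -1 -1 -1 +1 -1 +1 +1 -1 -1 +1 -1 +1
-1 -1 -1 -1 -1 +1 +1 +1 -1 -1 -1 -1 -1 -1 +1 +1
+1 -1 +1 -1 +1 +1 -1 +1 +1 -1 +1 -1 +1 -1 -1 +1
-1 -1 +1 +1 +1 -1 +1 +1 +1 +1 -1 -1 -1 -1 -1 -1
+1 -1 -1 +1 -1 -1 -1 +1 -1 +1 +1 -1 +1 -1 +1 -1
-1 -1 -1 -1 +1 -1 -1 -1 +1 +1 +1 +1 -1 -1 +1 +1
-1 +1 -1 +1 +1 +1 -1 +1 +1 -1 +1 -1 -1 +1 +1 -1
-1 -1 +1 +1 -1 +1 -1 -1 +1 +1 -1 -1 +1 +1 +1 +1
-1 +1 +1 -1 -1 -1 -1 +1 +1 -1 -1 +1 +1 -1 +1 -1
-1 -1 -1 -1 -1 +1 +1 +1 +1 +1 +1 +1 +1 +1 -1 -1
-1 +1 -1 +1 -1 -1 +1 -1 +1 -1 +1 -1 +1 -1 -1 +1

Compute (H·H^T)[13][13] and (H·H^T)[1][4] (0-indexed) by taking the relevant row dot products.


Row 1 of H: [-1, 1, 1, -1, 1, 1, -1, -1, -1, 1, 1, -1, 1, -1, 1, -1].
Row 4 of H: [-1, -1, 1, 1, -1, 1, -1, -1, -1, -1, 1, 1, -1, -1, -1, -1].
Row 13 of H: [-1, 1, 1, -1, -1, -1, -1, 1, 1, -1, -1, 1, 1, -1, 1, -1].
(H·H^T)[13][13] = Σ_j H[13][j]·H[13][j] = (-1)² + (1)² + (1)² + (-1)² + (-1)² + (-1)² + (-1)² + (1)² + (1)² + (-1)² + (-1)² + (1)² + (1)² + (-1)² + (1)² + (-1)² = 1 + 1 + 1 + 1 + 1 + 1 + 1 + 1 + 1 + 1 + 1 + 1 + 1 + 1 + 1 + 1 = 16.
(H·H^T)[1][4] = Σ_j H[1][j]·H[4][j] = (-1)·(-1) + (1)·(-1) + (1)·(1) + (-1)·(1) + (1)·(-1) + (1)·(1) + (-1)·(-1) + (-1)·(-1) + (-1)·(-1) + (1)·(-1) + (1)·(1) + (-1)·(1) + (1)·(-1) + (-1)·(-1) + (1)·(-1) + (-1)·(-1) = 1 + -1 + 1 + -1 + -1 + 1 + 1 + 1 + 1 + -1 + 1 + -1 + -1 + 1 + -1 + 1 = 2.
Rows 1 and 4 are not orthogonal (dot product = 2 ≠ 0), so H is not a Hadamard matrix.

(13,13) entry = 16; (1,4) entry = 2.


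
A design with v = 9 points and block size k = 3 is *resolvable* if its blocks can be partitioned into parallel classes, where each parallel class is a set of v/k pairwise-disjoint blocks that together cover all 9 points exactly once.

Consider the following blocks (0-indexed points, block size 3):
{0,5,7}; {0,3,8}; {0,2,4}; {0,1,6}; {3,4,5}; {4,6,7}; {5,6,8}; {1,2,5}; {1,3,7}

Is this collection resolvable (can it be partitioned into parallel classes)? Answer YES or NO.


v = 9, block size k = 3, number of blocks = 9.
For resolvability, blocks must partition into parallel classes of size v/k = 3.
Total blocks must therefore be a multiple of 3: 9 = 3·3 + 0 ⇒ divisible ✓.
Consider block {0,5,7}. It intersects every other block in the collection, so no parallel class of size 3 can contain it.
Since every block must belong to some parallel class in a resolution, the collection cannot be partitioned into parallel classes.
Resolvable? NO.

NO


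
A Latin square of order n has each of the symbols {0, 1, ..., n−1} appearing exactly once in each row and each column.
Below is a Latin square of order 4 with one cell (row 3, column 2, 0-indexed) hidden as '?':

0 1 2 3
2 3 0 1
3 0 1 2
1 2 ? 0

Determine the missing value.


Row 3 contains symbols [0, 1, 2] — missing [3].
Column 2 contains symbols [0, 1, 2] — missing [3].
The missing symbol must appear in both missing sets; intersection = [3].
Therefore the hidden value is 3.

Missing value = 3.


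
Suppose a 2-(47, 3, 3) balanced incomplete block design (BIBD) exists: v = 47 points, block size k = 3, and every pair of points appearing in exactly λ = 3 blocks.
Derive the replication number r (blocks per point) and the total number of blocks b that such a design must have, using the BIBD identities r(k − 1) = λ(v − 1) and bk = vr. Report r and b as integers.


Any 2-(v, k, λ) BIBD satisfies two necessary conditions:
  (i)  Each point sits in r blocks, and counting incidences through any fixed point gives r(k − 1) = λ(v − 1), so r = λ(v − 1)/(k − 1).
  (ii) Total incidences bk = vr, so b = vr/k.
Step 1: r = λ(v − 1)/(k − 1) = 3·(47 − 1)/(3 − 1) = 3·46/2 = 138/2 = 69.
Step 2: b = vr/k = 47·69/3 = 3243/3 = 1081.
Check integrality: r = 69 ∈ Z ✓, b = 1081 ∈ Z ✓.
(These identities are necessary conditions: they determine r and b for any design with these parameters, but do not by themselves prove that one exists.)

r = 69, b = 1081.


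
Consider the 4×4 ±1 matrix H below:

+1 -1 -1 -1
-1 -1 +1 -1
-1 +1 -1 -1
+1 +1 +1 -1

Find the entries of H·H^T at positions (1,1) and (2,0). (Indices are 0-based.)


Row 0 of H: [1, -1, -1, -1].
Row 1 of H: [-1, -1, 1, -1].
Row 2 of H: [-1, 1, -1, -1].
(H·H^T)[1][1] = Σ_j H[1][j]·H[1][j] = (-1)² + (-1)² + (1)² + (-1)² = 1 + 1 + 1 + 1 = 4.
(H·H^T)[2][0] = Σ_j H[2][j]·H[0][j] = (-1)·(1) + (1)·(-1) + (-1)·(-1) + (-1)·(-1) = -1 + -1 + 1 + 1 = 0.
So rows 2 and 0 are orthogonal; the diagonal entry equals n = 4.

(1,1) entry = 4; (2,0) entry = 0.


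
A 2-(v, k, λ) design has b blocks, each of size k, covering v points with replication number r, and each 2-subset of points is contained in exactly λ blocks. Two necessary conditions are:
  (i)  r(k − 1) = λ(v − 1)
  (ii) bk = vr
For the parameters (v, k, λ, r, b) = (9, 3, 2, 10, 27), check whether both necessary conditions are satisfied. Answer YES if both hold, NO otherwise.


Condition (i): r(k − 1) = 10·2 = 20; λ(v − 1) = 2·8 = 16. Match? NO.
Condition (ii): bk = 27·3 = 81; vr = 9·10 = 90. Match? NO.
Both conditions hold? NO.

NO


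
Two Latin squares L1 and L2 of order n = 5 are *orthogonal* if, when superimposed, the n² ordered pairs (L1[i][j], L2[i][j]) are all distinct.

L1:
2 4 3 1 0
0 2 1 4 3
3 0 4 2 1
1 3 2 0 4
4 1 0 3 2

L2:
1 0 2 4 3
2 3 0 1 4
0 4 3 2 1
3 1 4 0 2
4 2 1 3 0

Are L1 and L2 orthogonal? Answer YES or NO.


Form the n² = 25 superimposed pairs (L1[i][j], L2[i][j]), row by row (rows and columns indexed from 0):
row 0: (2,1) (4,0) (3,2) (1,4) (0,3)
row 1: (0,2) (2,3) (1,0) (4,1) (3,4)
row 2: (3,0) (0,4) (4,3) (2,2) (1,1)
row 3: (1,3) (3,1) (2,4) (0,0) (4,2)
row 4: (4,4) (1,2) (0,1) (3,3) (2,0)
Orthogonality requires all 25 pairs distinct.
Check by first coordinate: for each symbol s of L1, list the L2 entries in the n cells where L1 = s; they must all differ.
  L1 = 0: L2 entries (in reading order) 3, 2, 4, 0, 1 — all 5 distinct ✓
  L1 = 1: L2 entries (in reading order) 4, 0, 1, 3, 2 — all 5 distinct ✓
  L1 = 2: L2 entries (in reading order) 1, 3, 2, 4, 0 — all 5 distinct ✓
  L1 = 3: L2 entries (in reading order) 2, 4, 0, 1, 3 — all 5 distinct ✓
  L1 = 4: L2 entries (in reading order) 0, 1, 3, 2, 4 — all 5 distinct ✓
Every symbol of L1 meets every symbol of L2 exactly once, so all 25 pairs are distinct (25 of 25).
Conclusion: YES.

YES


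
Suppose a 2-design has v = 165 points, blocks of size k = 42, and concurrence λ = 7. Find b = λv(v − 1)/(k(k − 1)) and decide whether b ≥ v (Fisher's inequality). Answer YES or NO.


b = λv(v − 1)/(k(k − 1)) = 7·165·164/(42·41) = 189420/1722 = 110.
Compare with v = 165: b < v, so Fisher's inequality fails.

NO


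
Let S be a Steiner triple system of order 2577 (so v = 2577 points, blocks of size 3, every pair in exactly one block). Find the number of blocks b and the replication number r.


An STS(v) is a 2-(v, 3, 1) BIBD: block size k = 3, λ = 1.
Replication: r(k − 1) = λ(v − 1) ⇒ r·2 = 2577 − 1 = 2576 ⇒ r = 1288.
Block count: bk = vr ⇒ b·3 = 2577·1288 = 3319176 ⇒ b = 1106392.

r = 1288, b = 1106392.


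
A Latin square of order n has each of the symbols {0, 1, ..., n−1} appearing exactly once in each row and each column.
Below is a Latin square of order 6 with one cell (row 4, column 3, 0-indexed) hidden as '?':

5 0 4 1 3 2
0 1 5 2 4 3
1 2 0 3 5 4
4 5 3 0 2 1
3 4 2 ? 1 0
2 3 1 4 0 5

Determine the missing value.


Row 4 contains symbols [0, 1, 2, 3, 4] — missing [5].
Column 3 contains symbols [0, 1, 2, 3, 4] — missing [5].
The missing symbol must appear in both missing sets; intersection = [5].
Therefore the hidden value is 5.

Missing value = 5.


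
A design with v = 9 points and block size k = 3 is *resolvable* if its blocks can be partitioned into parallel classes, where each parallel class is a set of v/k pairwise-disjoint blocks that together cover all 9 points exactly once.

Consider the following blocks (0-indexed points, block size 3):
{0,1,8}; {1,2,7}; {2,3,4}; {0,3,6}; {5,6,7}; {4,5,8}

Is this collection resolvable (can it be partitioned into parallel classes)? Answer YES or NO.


v = 9, block size k = 3, number of blocks = 6.
For resolvability, blocks must partition into parallel classes of size v/k = 3.
Total blocks must therefore be a multiple of 3: 6 = 3·2 + 0 ⇒ divisible ✓.
Greedy packing gives 2 candidate class(es). Each should be a full parallel class (size 3, covers all 9 points).
  Class 1 (3 blocks): {0,1,8}; {2,3,4}; {5,6,7}. Points covered: [0, 1, 2, 3, 4, 5, 6, 7, 8].
  Class 2 (3 blocks): {1,2,7}; {0,3,6}; {4,5,8}. Points covered: [0, 1, 2, 3, 4, 5, 6, 7, 8].
All classes full (size 3)? YES. All classes cover every point? YES.
Resolvable? YES.

YES


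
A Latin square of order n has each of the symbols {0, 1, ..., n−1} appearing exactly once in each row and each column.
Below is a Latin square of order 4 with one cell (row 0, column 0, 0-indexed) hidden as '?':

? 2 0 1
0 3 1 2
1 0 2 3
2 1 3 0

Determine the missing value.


Row 0 contains symbols [0, 1, 2] — missing [3].
Column 0 contains symbols [0, 1, 2] — missing [3].
The missing symbol must appear in both missing sets; intersection = [3].
Therefore the hidden value is 3.

Missing value = 3.


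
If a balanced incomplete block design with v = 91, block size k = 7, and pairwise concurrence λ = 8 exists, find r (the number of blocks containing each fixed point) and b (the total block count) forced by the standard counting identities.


Any 2-(v, k, λ) BIBD satisfies two necessary conditions:
  (i)  Each point sits in r blocks, and counting incidences through any fixed point gives r(k − 1) = λ(v − 1), so r = λ(v − 1)/(k − 1).
  (ii) Total incidences bk = vr, so b = vr/k.
Step 1: r = λ(v − 1)/(k − 1) = 8·(91 − 1)/(7 − 1) = 8·90/6 = 720/6 = 120.
Step 2: b = vr/k = 91·120/7 = 10920/7 = 1560.
Check integrality: r = 120 ∈ Z ✓, b = 1560 ∈ Z ✓.
(These identities are necessary conditions: they determine r and b for any design with these parameters, but do not by themselves prove that one exists.)

r = 120, b = 1560.


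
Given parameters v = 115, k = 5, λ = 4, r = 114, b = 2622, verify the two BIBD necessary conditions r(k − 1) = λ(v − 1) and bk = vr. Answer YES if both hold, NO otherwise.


Condition (i): r(k − 1) = 114·4 = 456; λ(v − 1) = 4·114 = 456. Match? YES.
Condition (ii): bk = 2622·5 = 13110; vr = 115·114 = 13110. Match? YES.
Both conditions hold? YES.

YES


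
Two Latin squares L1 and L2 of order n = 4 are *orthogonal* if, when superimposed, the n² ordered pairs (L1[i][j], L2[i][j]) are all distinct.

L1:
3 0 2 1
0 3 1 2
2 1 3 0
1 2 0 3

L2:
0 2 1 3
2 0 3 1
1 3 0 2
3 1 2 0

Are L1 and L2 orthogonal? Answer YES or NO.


Form the n² = 16 superimposed pairs (L1[i][j], L2[i][j]), row by row (rows and columns indexed from 0):
row 0: (3,0) (0,2) (2,1) (1,3)
row 1: (0,2) (3,0) (1,3) (2,1)
row 2: (2,1) (1,3) (3,0) (0,2)
row 3: (1,3) (2,1) (0,2) (3,0)
Orthogonality requires all 16 pairs distinct.
But the pair (0,2) repeats: cell (0,1) has L1 = 0, L2 = 2, and cell (1,0) has L1 = 0, L2 = 2.
A repeated pair means some other pair never occurs (only 4 distinct pairs out of 16), so the squares are not orthogonal.
Conclusion: NO.

NO


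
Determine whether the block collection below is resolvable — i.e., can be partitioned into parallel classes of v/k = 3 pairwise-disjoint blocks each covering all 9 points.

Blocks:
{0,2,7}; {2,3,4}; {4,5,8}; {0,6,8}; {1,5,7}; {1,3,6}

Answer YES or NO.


v = 9, block size k = 3, number of blocks = 6.
For resolvability, blocks must partition into parallel classes of size v/k = 3.
Total blocks must therefore be a multiple of 3: 6 = 3·2 + 0 ⇒ divisible ✓.
Greedy packing gives 2 candidate class(es). Each should be a full parallel class (size 3, covers all 9 points).
  Class 1 (3 blocks): {0,2,7}; {4,5,8}; {1,3,6}. Points covered: [0, 1, 2, 3, 4, 5, 6, 7, 8].
  Class 2 (3 blocks): {2,3,4}; {0,6,8}; {1,5,7}. Points covered: [0, 1, 2, 3, 4, 5, 6, 7, 8].
All classes full (size 3)? YES. All classes cover every point? YES.
Resolvable? YES.

YES


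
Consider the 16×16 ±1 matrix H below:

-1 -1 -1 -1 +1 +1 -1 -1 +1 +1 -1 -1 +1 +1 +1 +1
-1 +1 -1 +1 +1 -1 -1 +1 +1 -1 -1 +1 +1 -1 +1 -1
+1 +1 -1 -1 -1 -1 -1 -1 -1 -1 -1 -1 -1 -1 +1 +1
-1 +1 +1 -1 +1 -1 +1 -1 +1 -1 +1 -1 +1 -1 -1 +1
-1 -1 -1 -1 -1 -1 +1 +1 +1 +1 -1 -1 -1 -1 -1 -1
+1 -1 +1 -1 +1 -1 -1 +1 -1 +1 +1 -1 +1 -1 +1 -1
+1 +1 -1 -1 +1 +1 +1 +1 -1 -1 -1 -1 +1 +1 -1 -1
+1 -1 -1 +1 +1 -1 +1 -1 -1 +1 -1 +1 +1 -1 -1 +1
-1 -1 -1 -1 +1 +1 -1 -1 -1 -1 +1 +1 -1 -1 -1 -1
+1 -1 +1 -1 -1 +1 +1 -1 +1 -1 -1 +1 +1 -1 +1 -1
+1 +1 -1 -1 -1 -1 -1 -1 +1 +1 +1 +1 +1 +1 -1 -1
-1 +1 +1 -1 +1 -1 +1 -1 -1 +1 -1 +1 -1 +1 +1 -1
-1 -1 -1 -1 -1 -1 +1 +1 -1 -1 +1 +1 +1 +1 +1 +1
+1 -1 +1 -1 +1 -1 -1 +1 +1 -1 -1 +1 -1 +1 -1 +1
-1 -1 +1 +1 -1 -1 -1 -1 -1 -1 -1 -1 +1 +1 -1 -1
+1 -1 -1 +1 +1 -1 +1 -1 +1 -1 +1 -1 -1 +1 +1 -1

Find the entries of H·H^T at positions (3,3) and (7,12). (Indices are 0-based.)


Row 3 of H: [-1, 1, 1, -1, 1, -1, 1, -1, 1, -1, 1, -1, 1, -1, -1, 1].
Row 7 of H: [1, -1, -1, 1, 1, -1, 1, -1, -1, 1, -1, 1, 1, -1, -1, 1].
Row 12 of H: [-1, -1, -1, -1, -1, -1, 1, 1, -1, -1, 1, 1, 1, 1, 1, 1].
(H·H^T)[3][3] = Σ_j H[3][j]·H[3][j] = (-1)² + (1)² + (1)² + (-1)² + (1)² + (-1)² + (1)² + (-1)² + (1)² + (-1)² + (1)² + (-1)² + (1)² + (-1)² + (-1)² + (1)² = 1 + 1 + 1 + 1 + 1 + 1 + 1 + 1 + 1 + 1 + 1 + 1 + 1 + 1 + 1 + 1 = 16.
(H·H^T)[7][12] = Σ_j H[7][j]·H[12][j] = (1)·(-1) + (-1)·(-1) + (-1)·(-1) + (1)·(-1) + (1)·(-1) + (-1)·(-1) + (1)·(1) + (-1)·(1) + (-1)·(-1) + (1)·(-1) + (-1)·(1) + (1)·(1) + (1)·(1) + (-1)·(1) + (-1)·(1) + (1)·(1) = -1 + 1 + 1 + -1 + -1 + 1 + 1 + -1 + 1 + -1 + -1 + 1 + 1 + -1 + -1 + 1 = 0.
So rows 7 and 12 are orthogonal; the diagonal entry equals n = 16.

(3,3) entry = 16; (7,12) entry = 0.
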